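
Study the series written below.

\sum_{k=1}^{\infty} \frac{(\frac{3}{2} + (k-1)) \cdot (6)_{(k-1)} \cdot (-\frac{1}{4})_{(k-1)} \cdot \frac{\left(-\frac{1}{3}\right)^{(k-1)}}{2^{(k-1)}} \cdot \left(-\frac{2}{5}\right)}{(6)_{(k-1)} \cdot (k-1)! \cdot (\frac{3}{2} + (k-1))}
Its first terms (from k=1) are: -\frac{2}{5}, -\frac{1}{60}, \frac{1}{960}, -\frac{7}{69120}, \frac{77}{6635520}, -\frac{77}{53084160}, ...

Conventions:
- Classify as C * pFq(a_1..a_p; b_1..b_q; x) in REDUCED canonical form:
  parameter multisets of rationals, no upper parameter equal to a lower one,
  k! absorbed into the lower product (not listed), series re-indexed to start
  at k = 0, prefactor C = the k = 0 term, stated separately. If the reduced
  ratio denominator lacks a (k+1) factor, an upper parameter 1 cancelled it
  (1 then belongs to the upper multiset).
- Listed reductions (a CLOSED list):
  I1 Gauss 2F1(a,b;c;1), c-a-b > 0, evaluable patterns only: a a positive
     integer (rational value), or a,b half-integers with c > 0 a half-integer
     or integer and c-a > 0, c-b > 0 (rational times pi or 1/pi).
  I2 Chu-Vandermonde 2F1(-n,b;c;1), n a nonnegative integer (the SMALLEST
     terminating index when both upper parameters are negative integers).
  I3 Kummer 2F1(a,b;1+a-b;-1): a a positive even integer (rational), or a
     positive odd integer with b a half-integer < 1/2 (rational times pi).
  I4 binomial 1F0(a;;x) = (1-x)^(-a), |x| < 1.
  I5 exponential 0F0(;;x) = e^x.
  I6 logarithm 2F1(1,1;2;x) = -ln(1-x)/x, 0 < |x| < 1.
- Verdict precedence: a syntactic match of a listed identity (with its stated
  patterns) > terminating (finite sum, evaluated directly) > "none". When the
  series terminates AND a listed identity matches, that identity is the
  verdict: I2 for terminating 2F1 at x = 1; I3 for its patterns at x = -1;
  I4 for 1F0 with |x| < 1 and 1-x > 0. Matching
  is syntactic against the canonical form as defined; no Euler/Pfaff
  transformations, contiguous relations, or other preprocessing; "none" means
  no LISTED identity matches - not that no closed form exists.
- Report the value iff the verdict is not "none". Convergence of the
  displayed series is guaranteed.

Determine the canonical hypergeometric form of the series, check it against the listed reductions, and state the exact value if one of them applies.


This is -\frac{2}{5} * 1F0(-\frac{1}{4}; -; -\frac{1}{6}) in reduced canonical form. Verdict: the binomial series (I4) applies (the 1F0 binomial series: exponent 1/4, x = -\frac{1}{6}). Hence: \left(-\frac{2}{5}\right) \cdot \left(\frac{7}{6}\right)^{\frac{1}{4}}.

Structural cue: with t_0 = -\frac{2}{5}, the two k-th powers (C = -2/5) combine into one argument.
Adjacent-term ratio: r(k) = -\frac{1}{6} * (k-\frac{1}{4}) / [(k+1)] ; factor over Q: parameters, x = -\frac{1}{6}, and C = -\frac{2}{5}.


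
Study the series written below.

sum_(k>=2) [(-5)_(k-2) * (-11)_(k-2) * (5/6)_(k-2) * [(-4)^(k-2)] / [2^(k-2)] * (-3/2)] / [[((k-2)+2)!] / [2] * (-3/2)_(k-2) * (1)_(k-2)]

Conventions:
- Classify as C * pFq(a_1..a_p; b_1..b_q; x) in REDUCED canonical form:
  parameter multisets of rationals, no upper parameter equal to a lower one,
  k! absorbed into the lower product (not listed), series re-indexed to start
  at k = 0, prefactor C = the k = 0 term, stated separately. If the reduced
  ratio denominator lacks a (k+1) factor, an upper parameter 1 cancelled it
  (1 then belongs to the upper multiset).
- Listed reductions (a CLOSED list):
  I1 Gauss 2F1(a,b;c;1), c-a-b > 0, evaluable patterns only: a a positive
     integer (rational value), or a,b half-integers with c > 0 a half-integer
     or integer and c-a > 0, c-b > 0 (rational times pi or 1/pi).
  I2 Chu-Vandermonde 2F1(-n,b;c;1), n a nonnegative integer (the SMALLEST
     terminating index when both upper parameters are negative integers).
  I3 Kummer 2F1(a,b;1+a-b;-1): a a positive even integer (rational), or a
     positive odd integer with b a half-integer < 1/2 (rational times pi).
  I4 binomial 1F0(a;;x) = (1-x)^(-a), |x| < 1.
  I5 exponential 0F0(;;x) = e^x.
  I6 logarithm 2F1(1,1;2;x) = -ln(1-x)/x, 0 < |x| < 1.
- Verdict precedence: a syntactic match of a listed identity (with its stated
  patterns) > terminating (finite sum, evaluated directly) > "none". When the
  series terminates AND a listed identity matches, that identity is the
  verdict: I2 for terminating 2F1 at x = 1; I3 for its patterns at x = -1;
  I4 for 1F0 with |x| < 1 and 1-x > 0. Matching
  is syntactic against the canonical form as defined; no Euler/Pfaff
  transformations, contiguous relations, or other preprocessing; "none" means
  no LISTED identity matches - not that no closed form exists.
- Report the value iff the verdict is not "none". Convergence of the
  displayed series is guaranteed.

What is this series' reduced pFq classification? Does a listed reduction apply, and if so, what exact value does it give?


With C = -3/2: the canonical form is 3F2(-11, -5, 5/6; -3/2, 3; -2). Verdict: terminating - no listed pattern fits, but -5 in the upper list cuts the series at k = 5; direct evaluation. Sum: 5905979/1458.

Structural cue: t_0 = -3/2 here, and (1)_k (C = -3/2) is k! itself.
Ratio: r(k) = (-2) * (k-11) (k-5) (k+5/6) / [(k-3/2) (k+3) (k+1)] ; factor over Q: parameters, x = (-2), and C = -3/2.


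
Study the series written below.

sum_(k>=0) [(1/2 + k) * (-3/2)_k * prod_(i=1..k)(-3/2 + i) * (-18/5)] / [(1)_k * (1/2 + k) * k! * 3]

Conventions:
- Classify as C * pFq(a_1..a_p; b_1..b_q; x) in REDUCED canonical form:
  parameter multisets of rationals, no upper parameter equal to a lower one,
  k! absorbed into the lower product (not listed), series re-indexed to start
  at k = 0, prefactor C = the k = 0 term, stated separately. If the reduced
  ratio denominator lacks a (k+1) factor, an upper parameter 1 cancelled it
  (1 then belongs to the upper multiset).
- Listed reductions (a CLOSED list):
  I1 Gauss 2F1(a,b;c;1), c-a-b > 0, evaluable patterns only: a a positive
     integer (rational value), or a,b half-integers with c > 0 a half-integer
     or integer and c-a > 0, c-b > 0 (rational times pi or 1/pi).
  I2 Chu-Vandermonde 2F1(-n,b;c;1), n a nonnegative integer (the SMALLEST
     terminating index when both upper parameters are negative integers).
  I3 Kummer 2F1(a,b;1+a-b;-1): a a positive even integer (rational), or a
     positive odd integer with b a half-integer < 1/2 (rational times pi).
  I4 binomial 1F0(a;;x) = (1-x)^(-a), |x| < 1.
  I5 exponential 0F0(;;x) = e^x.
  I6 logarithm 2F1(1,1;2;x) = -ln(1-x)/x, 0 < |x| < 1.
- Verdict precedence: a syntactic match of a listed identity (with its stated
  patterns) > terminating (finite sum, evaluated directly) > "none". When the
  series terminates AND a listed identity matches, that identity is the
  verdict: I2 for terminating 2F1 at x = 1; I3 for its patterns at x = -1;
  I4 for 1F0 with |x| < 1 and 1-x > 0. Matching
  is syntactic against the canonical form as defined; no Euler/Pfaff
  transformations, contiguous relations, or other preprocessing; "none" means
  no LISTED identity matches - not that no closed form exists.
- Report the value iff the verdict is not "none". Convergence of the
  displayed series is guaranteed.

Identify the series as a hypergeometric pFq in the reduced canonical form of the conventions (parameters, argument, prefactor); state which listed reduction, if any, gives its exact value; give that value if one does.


Prefactor -6/5, argument 1: 2F1 with upper {-3/2, -1/2} over lower {1}. Verdict: Gauss (I1, half-integer pattern) matches (x = 1; upper {-3/2, -1/2} half-integers, c = 1 in the evaluable pattern). Sum: (-32/5) / pi.

First insight: x = 1 and k + 1/2 divides numerator and denominator alike; C = -6/5 after cancelling.
Term ratio: r(k) = 1 * (k-3/2) (k-1/2) / [(k+1) (k+1)] - poly over poly, x = 1 from leading terms; C = -6/5 at k = 0.


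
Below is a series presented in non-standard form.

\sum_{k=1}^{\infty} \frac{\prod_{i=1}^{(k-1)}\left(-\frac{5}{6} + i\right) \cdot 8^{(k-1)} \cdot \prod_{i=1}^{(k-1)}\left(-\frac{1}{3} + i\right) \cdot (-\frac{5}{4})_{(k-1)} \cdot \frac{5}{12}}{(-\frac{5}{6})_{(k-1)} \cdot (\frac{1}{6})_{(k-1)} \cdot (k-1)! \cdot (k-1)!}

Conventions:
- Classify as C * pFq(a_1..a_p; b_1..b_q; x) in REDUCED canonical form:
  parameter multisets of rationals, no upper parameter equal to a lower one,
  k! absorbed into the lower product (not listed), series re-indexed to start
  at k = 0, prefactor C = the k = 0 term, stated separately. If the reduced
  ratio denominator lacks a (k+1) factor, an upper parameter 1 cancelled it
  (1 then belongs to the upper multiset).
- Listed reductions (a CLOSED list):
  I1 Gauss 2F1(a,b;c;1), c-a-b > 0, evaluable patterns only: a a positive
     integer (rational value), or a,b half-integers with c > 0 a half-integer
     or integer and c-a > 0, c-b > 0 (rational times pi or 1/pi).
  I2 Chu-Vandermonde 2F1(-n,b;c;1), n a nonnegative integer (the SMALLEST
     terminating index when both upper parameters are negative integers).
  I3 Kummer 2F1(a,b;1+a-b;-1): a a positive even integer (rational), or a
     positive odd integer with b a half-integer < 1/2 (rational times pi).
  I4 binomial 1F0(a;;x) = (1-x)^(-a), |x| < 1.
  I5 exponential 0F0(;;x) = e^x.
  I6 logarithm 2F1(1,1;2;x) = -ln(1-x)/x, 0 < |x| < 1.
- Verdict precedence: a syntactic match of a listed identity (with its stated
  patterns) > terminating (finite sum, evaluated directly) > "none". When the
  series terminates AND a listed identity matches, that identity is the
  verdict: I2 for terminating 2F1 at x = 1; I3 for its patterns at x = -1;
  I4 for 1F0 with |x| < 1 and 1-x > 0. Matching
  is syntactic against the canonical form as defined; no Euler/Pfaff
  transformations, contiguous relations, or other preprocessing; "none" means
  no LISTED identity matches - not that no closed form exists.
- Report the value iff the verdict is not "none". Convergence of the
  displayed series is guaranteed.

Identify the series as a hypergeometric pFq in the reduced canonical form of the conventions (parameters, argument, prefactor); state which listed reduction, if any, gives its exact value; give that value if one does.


Reduced: x = 8, 2F2, upper = {-\frac{5}{4}, \frac{2}{3}}, lower = {-\frac{5}{6}, 1}, C = \frac{5}{12}. Verdict: no listed reduction: x = 8 and upper {-\frac{5}{4}, \frac{2}{3}} fail every I1-I6 pattern.

Structural cue: t_0 being \frac{5}{12}, the running product (C = 5/12) telescopes to a rising factorial.
Term ratio: r(k) = 8 * (k-\frac{5}{4}) (k+\frac{2}{3}) / [(k-\frac{5}{6}) (k+1) (k+1)] - rational in k, leading ratio 8; with t_0 = \frac{5}{12}, classification follows.


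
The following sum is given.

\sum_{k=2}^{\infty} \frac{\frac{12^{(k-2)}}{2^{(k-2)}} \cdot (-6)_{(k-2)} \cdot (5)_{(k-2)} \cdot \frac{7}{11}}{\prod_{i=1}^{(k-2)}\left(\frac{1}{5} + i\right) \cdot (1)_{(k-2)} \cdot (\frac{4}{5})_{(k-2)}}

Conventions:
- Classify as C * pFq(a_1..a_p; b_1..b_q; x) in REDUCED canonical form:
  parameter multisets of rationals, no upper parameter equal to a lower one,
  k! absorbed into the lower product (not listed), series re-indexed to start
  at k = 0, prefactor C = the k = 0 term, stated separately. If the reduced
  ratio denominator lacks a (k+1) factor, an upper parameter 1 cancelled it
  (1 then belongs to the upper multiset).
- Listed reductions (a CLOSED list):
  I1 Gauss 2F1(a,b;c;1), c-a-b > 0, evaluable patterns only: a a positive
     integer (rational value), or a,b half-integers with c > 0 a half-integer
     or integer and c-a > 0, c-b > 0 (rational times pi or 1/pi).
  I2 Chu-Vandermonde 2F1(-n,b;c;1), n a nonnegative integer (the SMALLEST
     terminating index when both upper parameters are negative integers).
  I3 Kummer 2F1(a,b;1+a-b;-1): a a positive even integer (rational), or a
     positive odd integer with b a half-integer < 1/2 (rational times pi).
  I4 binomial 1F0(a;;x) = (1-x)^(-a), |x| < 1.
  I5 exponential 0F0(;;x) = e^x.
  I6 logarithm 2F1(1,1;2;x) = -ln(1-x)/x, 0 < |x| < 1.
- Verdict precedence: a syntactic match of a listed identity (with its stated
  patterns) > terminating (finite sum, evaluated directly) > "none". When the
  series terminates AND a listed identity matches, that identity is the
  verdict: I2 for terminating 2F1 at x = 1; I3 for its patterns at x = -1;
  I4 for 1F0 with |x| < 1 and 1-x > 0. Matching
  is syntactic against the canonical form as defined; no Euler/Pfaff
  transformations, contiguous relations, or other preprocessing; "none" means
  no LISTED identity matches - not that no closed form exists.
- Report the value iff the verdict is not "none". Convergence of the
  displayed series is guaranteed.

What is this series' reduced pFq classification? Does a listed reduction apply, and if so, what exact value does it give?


Classification (C = \frac{7}{11}): 2F2 with upper {-6, 5}, lower {\frac{4}{5}, \frac{6}{5}}, argument x = 6. Verdict: terminating - the sum ends at index 6 because -6 is a negative integer; exact evaluation follows. Hence: -\frac{243471794}{26868413}.

First insight: from the first term \frac{7}{11}: the lower running product (C = 7/11) is a rising factorial.
Term ratio: r(k) = 6 * (k-6) (k+5) / [(k+\frac{4}{5}) (k+\frac{6}{5}) (k+1)] - poly over poly, x = 6 from leading terms; C = \frac{7}{11} at k = 0.


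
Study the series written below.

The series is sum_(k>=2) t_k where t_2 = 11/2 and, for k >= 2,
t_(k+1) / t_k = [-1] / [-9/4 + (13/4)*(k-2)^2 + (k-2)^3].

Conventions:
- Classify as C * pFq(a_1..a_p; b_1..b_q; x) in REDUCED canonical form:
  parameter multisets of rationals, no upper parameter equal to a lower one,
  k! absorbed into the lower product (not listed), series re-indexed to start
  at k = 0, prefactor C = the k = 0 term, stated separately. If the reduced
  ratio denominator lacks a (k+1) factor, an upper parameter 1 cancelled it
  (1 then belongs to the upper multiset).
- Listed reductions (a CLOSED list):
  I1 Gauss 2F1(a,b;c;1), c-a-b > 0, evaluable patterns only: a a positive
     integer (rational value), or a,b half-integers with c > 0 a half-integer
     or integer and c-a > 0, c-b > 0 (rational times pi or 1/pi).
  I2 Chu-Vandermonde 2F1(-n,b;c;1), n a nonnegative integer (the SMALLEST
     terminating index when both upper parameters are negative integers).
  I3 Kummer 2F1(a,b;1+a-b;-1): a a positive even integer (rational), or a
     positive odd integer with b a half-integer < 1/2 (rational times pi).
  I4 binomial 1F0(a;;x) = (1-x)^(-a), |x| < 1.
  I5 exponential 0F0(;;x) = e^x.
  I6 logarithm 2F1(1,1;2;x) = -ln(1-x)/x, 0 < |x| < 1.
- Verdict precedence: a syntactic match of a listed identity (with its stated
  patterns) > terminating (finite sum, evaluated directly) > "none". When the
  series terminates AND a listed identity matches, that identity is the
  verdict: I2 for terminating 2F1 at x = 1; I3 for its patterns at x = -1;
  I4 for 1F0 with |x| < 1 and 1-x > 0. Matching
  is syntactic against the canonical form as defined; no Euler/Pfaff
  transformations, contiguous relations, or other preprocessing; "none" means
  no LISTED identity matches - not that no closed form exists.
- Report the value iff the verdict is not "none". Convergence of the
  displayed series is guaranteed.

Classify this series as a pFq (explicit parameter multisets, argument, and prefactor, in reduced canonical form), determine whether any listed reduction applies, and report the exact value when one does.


Reduced: x = -1, 0F2, upper = {-}, lower = {-3/4, 3}, C = 11/2. Verdict: none here - no I1-I6 shape fits x = -1 with lower {-3/4, 3}.

Key observation: with t_0 = 11/2, the expanded ratio factors over Q; C = 11/2, x = -1, roots give parameters.
Ratio: r(k) = (-1) * 1 / [(k-3/4) (k+3) (k+1)] - rational in k. x = (-1); t_0 = 11/2; negate the roots.


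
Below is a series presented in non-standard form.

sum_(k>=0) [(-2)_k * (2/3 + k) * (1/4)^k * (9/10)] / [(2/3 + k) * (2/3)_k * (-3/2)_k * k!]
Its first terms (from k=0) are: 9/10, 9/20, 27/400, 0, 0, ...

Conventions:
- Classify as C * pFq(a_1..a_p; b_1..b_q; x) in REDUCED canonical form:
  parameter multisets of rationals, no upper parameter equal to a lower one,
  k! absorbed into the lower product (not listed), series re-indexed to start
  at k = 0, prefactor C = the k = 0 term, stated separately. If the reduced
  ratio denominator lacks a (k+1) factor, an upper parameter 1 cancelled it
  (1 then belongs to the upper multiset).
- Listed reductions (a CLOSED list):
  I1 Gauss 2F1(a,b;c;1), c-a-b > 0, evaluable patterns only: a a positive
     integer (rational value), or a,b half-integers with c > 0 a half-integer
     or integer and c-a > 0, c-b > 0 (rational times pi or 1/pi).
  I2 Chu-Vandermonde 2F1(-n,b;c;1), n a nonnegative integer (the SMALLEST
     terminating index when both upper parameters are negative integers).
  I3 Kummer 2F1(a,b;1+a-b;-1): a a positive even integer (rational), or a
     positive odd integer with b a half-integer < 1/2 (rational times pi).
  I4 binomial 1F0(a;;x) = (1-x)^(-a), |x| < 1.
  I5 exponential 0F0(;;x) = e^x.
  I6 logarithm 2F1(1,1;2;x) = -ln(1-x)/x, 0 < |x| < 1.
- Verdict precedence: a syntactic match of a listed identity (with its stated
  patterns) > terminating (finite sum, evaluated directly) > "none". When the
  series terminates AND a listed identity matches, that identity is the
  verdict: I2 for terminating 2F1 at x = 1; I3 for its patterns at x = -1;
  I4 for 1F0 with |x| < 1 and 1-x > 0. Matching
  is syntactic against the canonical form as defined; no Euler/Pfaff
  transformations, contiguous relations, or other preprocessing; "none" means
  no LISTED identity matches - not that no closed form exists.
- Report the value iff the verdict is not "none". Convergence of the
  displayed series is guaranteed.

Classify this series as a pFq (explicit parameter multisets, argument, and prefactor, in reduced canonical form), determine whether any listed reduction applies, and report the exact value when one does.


Structural cue: from the first term 9/10: the factor k + 2/3 cancels (top and bottom), leaving C = 9/10.
Term ratio: r(k) = (1/4) * (k-2) / [(k-3/2) (k+2/3) (k+1)] - rational; roots negated = parameters, x = (1/4), C = 9/10.

At argument 1/4: a 1F2 with upper {-2}, lower {-3/2, 2/3}, scaled by C = 9/10. Verdict: terminating - the sum ends at index 2 because -2 is a negative integer; exact evaluation follows. Hence: 567/400.


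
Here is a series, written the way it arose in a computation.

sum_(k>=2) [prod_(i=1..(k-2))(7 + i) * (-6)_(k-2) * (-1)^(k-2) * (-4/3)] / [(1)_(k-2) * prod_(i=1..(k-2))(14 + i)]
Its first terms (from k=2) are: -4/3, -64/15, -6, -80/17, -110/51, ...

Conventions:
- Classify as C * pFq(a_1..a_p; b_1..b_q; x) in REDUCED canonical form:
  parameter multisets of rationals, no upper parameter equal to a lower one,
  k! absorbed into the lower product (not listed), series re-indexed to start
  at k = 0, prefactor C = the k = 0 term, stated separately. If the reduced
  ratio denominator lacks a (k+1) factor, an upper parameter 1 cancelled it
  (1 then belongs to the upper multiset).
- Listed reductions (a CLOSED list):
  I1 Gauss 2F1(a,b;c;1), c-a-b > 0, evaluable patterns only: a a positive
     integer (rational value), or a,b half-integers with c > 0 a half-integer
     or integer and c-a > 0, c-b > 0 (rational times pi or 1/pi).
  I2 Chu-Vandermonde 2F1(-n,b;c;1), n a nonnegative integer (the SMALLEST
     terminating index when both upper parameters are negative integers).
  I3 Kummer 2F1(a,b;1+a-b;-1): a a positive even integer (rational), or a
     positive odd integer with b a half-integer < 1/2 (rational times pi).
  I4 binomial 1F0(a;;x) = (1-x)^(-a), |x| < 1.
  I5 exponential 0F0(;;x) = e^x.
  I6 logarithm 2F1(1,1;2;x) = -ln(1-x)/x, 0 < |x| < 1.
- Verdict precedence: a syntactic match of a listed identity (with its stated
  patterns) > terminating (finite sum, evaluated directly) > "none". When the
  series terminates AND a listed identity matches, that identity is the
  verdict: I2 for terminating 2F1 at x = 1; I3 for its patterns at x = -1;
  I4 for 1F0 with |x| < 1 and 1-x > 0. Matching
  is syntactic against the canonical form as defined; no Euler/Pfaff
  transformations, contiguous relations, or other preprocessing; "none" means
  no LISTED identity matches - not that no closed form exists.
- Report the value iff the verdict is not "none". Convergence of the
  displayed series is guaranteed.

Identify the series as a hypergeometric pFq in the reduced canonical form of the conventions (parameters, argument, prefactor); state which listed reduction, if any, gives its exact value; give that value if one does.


Reduced: x = -1, 2F1, upper = {-6, 8}, lower = {15}, C = -4/3. Verdict: Kummer's theorem (I3) fires (x = -1; c = 15 equals 1+a-b for upper {-6, 8}: listed pattern). Hence: -286/15.

The tell: with t_0 = -4/3, the lower running product (prefactor -4/3) is a rising factorial.
Consecutive-term ratio: r(k) = (-1) * (k-6) (k+8) / [(k+15) (k+1)] - poly over poly, x = (-1) from leading terms; C = -4/3 at k = 0.


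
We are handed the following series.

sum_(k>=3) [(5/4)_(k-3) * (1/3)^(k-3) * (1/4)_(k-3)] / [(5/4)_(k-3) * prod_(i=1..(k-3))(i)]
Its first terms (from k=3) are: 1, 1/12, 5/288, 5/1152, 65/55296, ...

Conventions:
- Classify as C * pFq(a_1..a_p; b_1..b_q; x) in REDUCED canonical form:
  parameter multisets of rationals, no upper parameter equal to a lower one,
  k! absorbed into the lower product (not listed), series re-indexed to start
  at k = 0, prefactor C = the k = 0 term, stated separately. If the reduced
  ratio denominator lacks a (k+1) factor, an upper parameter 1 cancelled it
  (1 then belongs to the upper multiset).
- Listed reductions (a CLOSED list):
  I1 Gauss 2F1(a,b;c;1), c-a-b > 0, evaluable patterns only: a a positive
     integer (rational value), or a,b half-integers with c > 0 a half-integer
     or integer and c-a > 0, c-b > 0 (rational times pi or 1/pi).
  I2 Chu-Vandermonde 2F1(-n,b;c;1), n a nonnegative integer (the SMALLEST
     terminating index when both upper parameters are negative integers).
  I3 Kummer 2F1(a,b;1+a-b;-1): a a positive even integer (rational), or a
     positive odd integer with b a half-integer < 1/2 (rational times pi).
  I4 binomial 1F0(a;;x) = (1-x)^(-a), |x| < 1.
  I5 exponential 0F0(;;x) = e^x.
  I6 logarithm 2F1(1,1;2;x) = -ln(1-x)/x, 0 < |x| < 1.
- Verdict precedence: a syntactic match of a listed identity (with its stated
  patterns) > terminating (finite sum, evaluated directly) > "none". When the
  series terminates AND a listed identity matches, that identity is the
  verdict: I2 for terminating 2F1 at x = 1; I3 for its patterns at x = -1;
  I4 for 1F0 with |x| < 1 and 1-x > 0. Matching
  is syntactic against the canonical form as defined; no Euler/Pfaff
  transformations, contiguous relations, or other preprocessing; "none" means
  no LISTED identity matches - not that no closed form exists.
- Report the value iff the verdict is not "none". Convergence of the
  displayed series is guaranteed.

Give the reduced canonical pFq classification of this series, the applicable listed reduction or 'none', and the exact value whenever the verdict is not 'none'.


Prefactor 1, argument 1/3: 1F0 with upper {1/4} over lower {-}. Verdict: the I4 binomial reduction fires (the 1F0 binomial series: exponent -1/4, x = 1/3). Exact value: (2/3)^(-1/4).

Key step: x = (1/3) and the parameter 5/4 appears in both the upper and lower lists and cancels.
Consecutive-term ratio: r(k) = (1/3) * (k+1/4) / [(k+1)] - poly over poly, x = (1/3) from leading terms; C = 1 at k = 0.


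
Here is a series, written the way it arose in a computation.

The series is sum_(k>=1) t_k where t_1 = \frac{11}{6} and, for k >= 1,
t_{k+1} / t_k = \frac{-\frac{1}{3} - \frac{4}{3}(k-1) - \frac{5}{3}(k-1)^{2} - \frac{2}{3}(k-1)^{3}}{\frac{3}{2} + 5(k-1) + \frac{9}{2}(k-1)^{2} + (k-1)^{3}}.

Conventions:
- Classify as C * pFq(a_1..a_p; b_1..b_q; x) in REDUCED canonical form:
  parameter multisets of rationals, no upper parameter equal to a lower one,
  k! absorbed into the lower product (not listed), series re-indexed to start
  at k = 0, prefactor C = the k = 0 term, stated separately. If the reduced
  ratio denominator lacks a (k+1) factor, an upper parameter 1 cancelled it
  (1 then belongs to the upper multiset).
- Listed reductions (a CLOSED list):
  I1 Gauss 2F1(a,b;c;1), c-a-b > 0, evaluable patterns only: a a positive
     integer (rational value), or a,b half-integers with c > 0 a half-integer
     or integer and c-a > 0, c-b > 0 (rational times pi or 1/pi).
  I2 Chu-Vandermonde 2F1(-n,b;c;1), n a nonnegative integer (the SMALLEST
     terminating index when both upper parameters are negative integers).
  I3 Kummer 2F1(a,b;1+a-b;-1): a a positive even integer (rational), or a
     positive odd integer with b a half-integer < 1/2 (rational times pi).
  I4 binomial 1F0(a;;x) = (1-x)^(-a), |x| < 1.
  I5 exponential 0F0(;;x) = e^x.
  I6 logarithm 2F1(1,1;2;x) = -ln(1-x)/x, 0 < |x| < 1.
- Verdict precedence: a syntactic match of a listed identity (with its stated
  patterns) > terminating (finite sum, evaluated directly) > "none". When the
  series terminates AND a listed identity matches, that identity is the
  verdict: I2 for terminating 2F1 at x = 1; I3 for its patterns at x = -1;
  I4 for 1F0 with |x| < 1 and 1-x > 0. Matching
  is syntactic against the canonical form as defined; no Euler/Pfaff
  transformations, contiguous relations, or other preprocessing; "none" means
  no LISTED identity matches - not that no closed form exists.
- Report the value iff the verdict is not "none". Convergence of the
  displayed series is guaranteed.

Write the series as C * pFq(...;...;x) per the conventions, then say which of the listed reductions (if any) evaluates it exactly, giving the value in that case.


The tell: from the first term \frac{11}{6}: the ratio is unreduced: k + 1/2 divides both sides (C = 11/6).
Term ratio: r(k) = -\frac{2}{3} * (k+1) (k+1) / [(k+3) (k+1)] - poly over poly, x = -\frac{2}{3} from leading terms; C = \frac{11}{6} at k = 0.

Classification (C = \frac{11}{6}): 2F1 with upper {1, 1}, lower {3}, argument x = -\frac{2}{3}. Verdict: none here - no I1-I6 shape fits x = -\frac{2}{3} with lower {3}.


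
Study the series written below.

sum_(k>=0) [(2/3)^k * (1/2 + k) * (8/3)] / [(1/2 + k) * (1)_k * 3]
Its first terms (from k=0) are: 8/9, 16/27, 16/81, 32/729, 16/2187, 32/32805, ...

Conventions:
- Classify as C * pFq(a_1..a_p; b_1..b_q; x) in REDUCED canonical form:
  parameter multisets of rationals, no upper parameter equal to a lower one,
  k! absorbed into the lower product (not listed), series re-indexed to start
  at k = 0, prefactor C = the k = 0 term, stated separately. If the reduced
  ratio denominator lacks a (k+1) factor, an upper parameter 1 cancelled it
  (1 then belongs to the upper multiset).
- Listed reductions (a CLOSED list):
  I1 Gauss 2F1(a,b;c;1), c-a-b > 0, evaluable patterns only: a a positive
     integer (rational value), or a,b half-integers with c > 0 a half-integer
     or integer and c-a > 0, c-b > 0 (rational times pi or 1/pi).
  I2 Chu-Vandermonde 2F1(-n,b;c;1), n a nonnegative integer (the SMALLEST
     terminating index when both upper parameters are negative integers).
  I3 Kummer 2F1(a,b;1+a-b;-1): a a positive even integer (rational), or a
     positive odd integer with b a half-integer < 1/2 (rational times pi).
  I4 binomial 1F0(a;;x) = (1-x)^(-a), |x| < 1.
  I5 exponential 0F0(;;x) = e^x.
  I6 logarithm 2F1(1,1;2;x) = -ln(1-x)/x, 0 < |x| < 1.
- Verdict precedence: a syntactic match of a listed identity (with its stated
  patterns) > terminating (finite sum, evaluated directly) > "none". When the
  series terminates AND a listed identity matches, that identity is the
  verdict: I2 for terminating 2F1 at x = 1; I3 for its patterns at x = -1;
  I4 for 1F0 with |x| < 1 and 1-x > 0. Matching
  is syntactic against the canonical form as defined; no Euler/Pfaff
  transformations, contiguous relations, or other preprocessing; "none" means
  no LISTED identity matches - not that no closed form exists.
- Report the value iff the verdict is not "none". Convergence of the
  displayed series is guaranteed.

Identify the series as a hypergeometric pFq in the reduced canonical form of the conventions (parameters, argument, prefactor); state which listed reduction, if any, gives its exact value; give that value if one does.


The series (x = 2/3) is 0F0: upper {-}, lower {-}, prefactor 8/9. Verdict at x = 2/3: the exponential series (I5) matches (the 0F0 exponential series at x = 2/3). Hence: (8/9) * e^(2/3).

Key observation: t_0 = 8/9 here, and the factor k + 1/2 cancels (top and bottom), leaving C = 8/9, x = 2/3.
Term ratio: r(k) = (2/3) * 1 / [(k+1)] - rational; roots negated = parameters, x = (2/3), C = 8/9.


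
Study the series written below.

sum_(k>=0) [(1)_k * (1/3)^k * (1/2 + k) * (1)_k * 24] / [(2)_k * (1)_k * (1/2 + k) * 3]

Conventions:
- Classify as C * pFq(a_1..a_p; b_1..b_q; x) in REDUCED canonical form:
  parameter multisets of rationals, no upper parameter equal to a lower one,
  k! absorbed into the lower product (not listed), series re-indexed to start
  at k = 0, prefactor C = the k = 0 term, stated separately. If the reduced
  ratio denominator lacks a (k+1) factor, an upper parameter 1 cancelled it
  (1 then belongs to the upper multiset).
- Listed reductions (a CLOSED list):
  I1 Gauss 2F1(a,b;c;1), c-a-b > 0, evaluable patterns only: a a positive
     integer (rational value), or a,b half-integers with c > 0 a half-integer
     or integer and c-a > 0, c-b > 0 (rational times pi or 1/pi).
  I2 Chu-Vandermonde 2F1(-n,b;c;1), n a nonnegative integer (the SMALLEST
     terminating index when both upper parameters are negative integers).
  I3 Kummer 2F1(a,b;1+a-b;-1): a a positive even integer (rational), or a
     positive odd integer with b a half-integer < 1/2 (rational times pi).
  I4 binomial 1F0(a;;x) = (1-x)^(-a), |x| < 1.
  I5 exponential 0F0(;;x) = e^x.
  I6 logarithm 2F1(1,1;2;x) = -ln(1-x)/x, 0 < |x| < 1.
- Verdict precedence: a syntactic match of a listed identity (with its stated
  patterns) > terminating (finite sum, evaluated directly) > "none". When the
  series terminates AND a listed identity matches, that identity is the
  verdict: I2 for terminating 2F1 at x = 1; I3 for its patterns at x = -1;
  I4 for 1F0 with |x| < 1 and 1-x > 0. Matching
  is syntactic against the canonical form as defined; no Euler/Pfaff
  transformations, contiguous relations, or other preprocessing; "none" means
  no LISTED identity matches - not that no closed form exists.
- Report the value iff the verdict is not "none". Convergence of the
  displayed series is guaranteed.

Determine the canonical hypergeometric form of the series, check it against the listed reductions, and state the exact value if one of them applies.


This is 8 * 2F1(1, 1; 2; 1/3) in reduced canonical form. Verdict: the I6 logarithm reduction fires (the logarithm: parameters (1,1;2), x = 1/3). Value: (-24) * ln(2/3).

Key observation: t_0 = 8 here, and the constant factors (C = 8) combine into one prefactor.
Ratio: r(k) = (1/3) * (k+1) (k+1) / [(k+2) (k+1)] - rational in k. x = (1/3); t_0 = 8; negate the roots.


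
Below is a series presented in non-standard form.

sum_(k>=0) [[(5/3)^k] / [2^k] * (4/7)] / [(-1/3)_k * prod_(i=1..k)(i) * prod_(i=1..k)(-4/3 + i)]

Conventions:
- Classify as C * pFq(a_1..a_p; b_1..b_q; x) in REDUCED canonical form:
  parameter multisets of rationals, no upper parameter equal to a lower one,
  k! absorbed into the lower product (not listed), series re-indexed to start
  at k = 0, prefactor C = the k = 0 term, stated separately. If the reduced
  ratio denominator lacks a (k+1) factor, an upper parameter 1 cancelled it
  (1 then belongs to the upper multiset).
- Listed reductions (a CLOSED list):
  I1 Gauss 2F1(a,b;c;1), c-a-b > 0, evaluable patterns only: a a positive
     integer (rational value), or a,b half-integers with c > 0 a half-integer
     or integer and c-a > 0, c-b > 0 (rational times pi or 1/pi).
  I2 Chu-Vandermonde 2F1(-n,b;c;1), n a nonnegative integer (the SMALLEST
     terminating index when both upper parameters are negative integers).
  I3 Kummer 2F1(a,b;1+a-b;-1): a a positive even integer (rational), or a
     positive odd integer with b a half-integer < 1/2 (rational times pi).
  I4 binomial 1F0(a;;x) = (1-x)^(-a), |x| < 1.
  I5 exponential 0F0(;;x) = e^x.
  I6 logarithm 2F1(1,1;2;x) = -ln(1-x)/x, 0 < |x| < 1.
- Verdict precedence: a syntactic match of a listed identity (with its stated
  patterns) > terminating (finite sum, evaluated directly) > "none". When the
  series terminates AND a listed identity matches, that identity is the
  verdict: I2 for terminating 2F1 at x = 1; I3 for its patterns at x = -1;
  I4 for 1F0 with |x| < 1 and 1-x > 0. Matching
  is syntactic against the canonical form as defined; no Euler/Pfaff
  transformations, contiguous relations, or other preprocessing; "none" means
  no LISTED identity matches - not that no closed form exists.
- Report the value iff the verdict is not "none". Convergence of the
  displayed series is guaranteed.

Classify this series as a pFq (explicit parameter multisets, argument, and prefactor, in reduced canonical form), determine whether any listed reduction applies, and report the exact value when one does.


Classification (C = 4/7): 0F2 with upper {-}, lower {-1/3, -1/3}, argument x = 5/6. Verdict: none here - no I1-I6 shape fits x = 5/6 with lower {-1/3, -1/3}.

Key step: x = (5/6) and the lower running product (C = 4/7) is a rising factorial.
Consecutive-term ratio: r(k) = (5/6) * 1 / [(k-1/3) (k-1/3) (k+1)] - rational in k. x = (5/6); t_0 = 4/7; negate the roots.


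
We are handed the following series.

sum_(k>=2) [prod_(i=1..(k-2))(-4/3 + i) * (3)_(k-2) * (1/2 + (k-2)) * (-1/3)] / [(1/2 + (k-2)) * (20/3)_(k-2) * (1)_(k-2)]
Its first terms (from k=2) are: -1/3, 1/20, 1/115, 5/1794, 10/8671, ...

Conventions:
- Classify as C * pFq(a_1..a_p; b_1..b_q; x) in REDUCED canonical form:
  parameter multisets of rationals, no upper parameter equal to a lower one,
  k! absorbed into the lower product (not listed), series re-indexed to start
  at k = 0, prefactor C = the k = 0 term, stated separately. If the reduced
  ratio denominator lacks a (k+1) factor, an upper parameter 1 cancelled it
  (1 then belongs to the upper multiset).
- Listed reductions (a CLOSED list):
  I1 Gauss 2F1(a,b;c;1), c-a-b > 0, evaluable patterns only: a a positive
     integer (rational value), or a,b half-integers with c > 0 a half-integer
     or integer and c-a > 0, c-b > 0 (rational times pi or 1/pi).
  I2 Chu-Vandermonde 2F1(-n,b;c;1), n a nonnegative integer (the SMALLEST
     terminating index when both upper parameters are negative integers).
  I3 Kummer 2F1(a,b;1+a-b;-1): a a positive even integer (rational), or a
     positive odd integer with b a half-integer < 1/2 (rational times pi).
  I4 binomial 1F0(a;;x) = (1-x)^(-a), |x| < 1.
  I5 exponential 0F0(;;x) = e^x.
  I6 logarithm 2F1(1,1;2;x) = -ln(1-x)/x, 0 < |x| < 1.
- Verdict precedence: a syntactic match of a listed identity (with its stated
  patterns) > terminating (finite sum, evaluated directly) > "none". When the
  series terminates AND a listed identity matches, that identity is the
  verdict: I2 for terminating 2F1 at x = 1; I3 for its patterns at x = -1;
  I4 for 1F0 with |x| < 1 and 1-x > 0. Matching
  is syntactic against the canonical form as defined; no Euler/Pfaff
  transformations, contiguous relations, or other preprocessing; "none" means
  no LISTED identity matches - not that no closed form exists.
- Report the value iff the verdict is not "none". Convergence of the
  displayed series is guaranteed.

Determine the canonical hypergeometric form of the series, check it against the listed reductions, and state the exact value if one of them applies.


Canonical form: C = -1/3 times 2F1 with upper {-1/3, 3}, lower {20/3}, x = 1. Verdict: this is Gauss's theorem (I1) (x = 1: the Gamma ratio telescopes since c-a-b = 4 > 0 and a = 3 in Z>0). Value: -1309/4860.

Key observation: x = 1 and k + 1/2 divides numerator and denominator alike; C = -1/3, x = 1 after cancelling.
Adjacent-term ratio: r(k) = 1 * (k-1/3) (k+3) / [(k+20/3) (k+1)] - rational in k, leading ratio 1; with t_0 = -1/3, classification follows.


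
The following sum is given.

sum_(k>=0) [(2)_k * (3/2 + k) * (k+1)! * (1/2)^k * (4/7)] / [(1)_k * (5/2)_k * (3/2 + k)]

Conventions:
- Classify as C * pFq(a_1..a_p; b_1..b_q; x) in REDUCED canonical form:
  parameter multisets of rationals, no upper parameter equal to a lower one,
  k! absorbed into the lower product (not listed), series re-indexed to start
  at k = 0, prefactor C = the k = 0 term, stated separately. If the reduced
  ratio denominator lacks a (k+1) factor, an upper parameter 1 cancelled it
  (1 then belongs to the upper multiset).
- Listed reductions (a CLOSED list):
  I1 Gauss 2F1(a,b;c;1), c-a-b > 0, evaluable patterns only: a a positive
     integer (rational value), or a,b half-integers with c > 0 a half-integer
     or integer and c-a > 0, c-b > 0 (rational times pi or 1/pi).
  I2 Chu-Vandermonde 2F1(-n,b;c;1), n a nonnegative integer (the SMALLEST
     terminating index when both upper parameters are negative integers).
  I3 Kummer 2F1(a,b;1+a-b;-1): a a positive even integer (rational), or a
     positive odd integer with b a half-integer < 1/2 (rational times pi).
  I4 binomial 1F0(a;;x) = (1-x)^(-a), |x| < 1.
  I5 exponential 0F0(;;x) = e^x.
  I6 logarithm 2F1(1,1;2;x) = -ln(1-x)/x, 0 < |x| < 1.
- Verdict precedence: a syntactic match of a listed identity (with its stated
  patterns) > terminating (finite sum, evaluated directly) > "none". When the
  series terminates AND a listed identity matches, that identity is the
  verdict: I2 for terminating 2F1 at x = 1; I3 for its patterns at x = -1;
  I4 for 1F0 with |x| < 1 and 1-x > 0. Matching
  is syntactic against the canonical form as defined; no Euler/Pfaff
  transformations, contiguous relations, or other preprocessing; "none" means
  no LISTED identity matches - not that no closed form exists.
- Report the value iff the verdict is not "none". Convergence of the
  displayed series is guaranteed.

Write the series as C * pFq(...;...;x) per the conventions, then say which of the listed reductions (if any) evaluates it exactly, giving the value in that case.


Classification (C = 4/7): 2F1 with upper {2, 2}, lower {5/2}, argument x = 1/2. Verdict: none. Every listed pattern misses the 2F1 form at 1/2, upper {2, 2}.

First insight: x = (1/2) and (1)_k (C = 4/7) is k! itself.
Term ratio: r(k) = (1/2) * (k+2) (k+2) / [(k+5/2) (k+1)] ; factor over Q: parameters, x = (1/2), and C = 4/7.


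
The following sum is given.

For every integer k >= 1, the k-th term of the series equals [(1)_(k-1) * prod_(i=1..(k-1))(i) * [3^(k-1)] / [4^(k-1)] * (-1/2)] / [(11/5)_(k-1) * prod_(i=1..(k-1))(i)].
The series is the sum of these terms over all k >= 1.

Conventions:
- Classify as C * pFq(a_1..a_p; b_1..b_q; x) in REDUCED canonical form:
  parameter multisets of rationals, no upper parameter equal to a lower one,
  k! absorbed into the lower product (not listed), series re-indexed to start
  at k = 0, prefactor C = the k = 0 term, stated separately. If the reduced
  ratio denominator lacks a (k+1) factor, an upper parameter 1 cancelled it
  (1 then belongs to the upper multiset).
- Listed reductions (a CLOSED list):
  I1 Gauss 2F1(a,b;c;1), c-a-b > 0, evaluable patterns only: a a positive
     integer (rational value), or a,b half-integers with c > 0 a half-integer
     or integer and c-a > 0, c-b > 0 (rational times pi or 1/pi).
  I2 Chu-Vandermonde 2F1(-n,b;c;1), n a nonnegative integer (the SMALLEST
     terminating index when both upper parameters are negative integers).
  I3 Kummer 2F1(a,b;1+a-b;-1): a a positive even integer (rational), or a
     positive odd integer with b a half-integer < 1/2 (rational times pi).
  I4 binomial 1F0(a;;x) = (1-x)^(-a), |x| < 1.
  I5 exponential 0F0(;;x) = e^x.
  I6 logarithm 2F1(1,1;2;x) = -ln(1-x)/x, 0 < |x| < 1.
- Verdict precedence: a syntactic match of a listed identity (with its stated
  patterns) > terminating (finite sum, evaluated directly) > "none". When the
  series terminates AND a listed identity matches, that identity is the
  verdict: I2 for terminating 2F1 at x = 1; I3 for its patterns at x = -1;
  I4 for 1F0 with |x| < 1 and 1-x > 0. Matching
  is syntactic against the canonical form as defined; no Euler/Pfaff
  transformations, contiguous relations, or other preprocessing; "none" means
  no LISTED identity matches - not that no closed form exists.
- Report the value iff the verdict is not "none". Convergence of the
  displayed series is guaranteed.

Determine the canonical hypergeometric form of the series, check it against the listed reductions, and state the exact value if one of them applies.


Canonical form: C = -1/2 times 2F1 with upper {1, 1}, lower {11/5}, x = 3/4. Verdict: none. Every listed pattern misses the 2F1 form at 3/4, upper {1, 1}.

The tell: with t_0 = -1/2, the running product (C = -1/2) telescopes to a rising factorial.
Consecutive-term ratio: r(k) = (3/4) * (k+1) (k+1) / [(k+11/5) (k+1)] - poly over poly, x = (3/4) from leading terms; C = -1/2 at k = 0.
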